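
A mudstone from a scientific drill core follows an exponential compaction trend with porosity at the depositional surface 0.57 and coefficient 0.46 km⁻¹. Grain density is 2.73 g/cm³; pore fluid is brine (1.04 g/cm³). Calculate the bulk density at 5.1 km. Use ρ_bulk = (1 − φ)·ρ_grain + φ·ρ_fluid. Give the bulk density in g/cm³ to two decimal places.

2.64 g/cm³

Porosity at depth: n = 0.57·exp(−0.46×5.1) = 0.57×0.0958 = 0.0546
Bulk density: ρ_b = (1−n)ρ_g + n·ρ_f = 0.9454×2.73 + 0.0546×1.04
       = 2.581 + 0.057 = 2.638 g/cm³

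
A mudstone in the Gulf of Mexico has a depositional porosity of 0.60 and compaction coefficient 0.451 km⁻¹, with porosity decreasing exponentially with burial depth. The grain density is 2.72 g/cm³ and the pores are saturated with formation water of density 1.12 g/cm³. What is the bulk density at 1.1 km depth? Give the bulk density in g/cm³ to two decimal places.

Porosity at depth: n = 0.6·exp(−0.451×1.1) = 0.6×0.6089 = 0.3653
Bulk density: ρ_b = (1−n)ρ_g + n·ρ_f = 0.6347×2.72 + 0.3653×1.12
       = 1.726 + 0.409 = 2.135 g/cm³

2.14 g/cm³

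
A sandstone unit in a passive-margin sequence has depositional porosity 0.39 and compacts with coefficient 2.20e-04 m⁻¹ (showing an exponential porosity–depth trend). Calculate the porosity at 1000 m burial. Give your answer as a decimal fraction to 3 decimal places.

0.313

Working in km (1 km = 1000 m; k in km⁻¹ = k in m⁻¹ × 1000):
n = n₀·exp(−k·z) = 0.39 × exp(−0.22 × 1) = 0.39 × exp(−0.22)
  = 0.39 × 0.8025 = 0.3130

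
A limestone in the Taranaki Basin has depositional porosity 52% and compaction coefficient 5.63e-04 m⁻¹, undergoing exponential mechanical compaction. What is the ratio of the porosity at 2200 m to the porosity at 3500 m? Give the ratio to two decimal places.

Working in km (1 km = 1000 m; c in km⁻¹ = c in m⁻¹ × 1000):
φ(Z₁)/φ(Z₂) = e^(−c·Z₁)/e^(−c·Z₂) = e^{c(Z₂−Z₁)}
= exp(0.563 × 1.3) = exp(0.7319) = 2.0790

2.08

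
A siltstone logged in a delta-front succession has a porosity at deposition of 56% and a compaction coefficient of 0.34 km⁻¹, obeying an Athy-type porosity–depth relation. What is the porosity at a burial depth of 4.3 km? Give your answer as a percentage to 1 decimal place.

13.0%

phi = phi₀·exp(−k·z) = 0.56 × exp(−0.34 × 4.3) = 0.56 × exp(−1.462)
  = 0.56 × 0.2318 = 0.1298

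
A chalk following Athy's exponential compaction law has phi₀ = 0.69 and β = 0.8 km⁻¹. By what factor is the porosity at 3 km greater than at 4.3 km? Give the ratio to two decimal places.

2.83

phi(d₁)/phi(d₂) = e^(−β·d₁)/e^(−β·d₂) = e^{β(d₂−d₁)}
= exp(0.8 × 1.3) = exp(1.04) = 2.8292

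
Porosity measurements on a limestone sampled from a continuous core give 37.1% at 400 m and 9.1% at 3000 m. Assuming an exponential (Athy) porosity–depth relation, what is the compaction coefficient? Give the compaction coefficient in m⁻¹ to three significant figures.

Working in km (1 km = 1000 m; β in km⁻¹ = β in m⁻¹ × 1000):
Athy: φ(d) = φ₀ e^(−βd) ⇒ φ₁/φ₂ = e^{β(d₂−d₁)} ⇒ β = ln(φ₁/φ₂)/(d₂−d₁)
β = ln(0.371/0.091) / (3 − 0.4) = ln(4.077) / 2.6 = 1.4053 / 2.6 = 0.5405 km⁻¹

0.000541 m⁻¹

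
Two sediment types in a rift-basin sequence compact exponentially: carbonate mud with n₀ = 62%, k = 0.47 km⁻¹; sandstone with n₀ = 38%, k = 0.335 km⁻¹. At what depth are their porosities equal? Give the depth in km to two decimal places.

3.63 km

Set n₀ₐ e^(−kₐz) = n₀ᵦ e^(−kᵦz) ⇒ ln(n₀ₐ/n₀ᵦ) = (kₐ − kᵦ)·z
z = ln(0.62/0.38) / (0.47 − 0.335) = 0.4895 / 0.135 = 3.626 km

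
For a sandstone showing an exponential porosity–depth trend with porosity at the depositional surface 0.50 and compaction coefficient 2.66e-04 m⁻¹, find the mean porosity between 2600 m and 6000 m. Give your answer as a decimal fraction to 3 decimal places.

Working in km (1 km = 1000 m; β in km⁻¹ = β in m⁻¹ × 1000):
⟨phi⟩ = (1/(Z₂−Z₁)) ∫ phi₀ e^(−βZ) dZ = phi₀·(e^(−β·Z₁) − e^(−β·Z₂)) / (β·(Z₂−Z₁))
e^(−0.266×2.6) = 0.5008; e^(−0.266×6) = 0.2027
⟨phi⟩ = 0.5 × (0.5008 − 0.2027) / (0.266 × 3.4) = 0.5 × 0.3296 = 0.1648

0.165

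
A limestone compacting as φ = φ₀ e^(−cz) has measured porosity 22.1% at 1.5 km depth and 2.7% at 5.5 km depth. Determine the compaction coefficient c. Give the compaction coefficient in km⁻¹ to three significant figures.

0.526 km⁻¹

Athy: φ(z) = φ₀ e^(−cz) ⇒ φ₁/φ₂ = e^{c(z₂−z₁)} ⇒ c = ln(φ₁/φ₂)/(z₂−z₁)
c = ln(0.221/0.027) / (5.5 − 1.5) = ln(8.185) / 4 = 2.1023 / 4 = 0.5256 km⁻¹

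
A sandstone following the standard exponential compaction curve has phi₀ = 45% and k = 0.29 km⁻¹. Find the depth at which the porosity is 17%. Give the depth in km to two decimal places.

Invert Athy's law: z = ln(phi₀/phi) / k
z = ln(0.45/0.17) / 0.29 = ln(2.647) / 0.29 = 0.9734 / 0.29 = 3.357 km

3.36 km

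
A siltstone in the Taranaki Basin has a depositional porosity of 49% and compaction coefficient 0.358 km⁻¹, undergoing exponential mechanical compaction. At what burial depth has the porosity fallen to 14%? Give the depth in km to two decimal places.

3.50 km

Invert Athy's law: z = ln(n₀/n) / β
z = ln(0.49/0.14) / 0.358 = ln(3.5) / 0.358 = 1.2528 / 0.358 = 3.499 km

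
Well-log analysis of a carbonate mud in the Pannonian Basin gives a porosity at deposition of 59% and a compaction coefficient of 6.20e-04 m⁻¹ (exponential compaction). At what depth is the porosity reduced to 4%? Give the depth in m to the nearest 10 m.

4340 m

Working in km (1 km = 1000 m; c in km⁻¹ = c in m⁻¹ × 1000):
Invert Athy's law: z = ln(n₀/n) / c
z = ln(0.59/0.04) / 0.62 = ln(14.75) / 0.62 = 2.6912 / 0.62 = 4.341 km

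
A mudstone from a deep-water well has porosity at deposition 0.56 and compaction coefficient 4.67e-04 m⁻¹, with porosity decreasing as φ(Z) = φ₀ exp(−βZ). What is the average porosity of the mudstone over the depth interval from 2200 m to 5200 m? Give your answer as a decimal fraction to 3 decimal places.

Working in km (1 km = 1000 m; β in km⁻¹ = β in m⁻¹ × 1000):
⟨φ⟩ = (1/(Z₂−Z₁)) ∫ φ₀ e^(−βZ) dZ = φ₀·(e^(−β·Z₁) − e^(−β·Z₂)) / (β·(Z₂−Z₁))
e^(−0.467×2.2) = 0.3579; e^(−0.467×5.2) = 0.0882
⟨φ⟩ = 0.56 × (0.3579 − 0.0882) / (0.467 × 3) = 0.56 × 0.1925 = 0.1078

0.108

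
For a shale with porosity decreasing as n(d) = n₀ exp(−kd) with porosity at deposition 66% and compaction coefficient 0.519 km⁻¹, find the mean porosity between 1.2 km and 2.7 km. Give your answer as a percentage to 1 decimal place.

24.6%

⟨n⟩ = (1/(d₂−d₁)) ∫ n₀ e^(−kd) dd = n₀·(e^(−k·d₁) − e^(−k·d₂)) / (k·(d₂−d₁))
e^(−0.519×1.2) = 0.5364; e^(−0.519×2.7) = 0.2463
⟨n⟩ = 0.66 × (0.5364 − 0.2463) / (0.519 × 1.5) = 0.66 × 0.3727 = 0.2460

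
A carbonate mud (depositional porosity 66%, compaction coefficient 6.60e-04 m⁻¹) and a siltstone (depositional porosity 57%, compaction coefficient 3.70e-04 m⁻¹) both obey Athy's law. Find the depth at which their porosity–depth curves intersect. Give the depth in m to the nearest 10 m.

510 m

Working in km (1 km = 1000 m; β in km⁻¹ = β in m⁻¹ × 1000):
Set phi₀ₐ e^(−βₐz) = phi₀ᵦ e^(−βᵦz) ⇒ ln(phi₀ₐ/phi₀ᵦ) = (βₐ − βᵦ)·z
z = ln(0.66/0.57) / (0.66 − 0.37) = 0.1466 / 0.29 = 0.506 km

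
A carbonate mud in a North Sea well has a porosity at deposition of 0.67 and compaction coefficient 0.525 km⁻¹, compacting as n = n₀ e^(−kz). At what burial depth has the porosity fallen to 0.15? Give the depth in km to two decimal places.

2.85 km

Invert Athy's law: z = ln(n₀/n) / k
z = ln(0.67/0.15) / 0.525 = ln(4.467) / 0.525 = 1.4966 / 0.525 = 2.851 km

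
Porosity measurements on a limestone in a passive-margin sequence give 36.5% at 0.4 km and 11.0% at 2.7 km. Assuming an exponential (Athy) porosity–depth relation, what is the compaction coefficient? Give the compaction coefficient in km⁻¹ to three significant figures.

Athy: phi(z) = phi₀ e^(−kz) ⇒ phi₁/phi₂ = e^{k(z₂−z₁)} ⇒ k = ln(phi₁/phi₂)/(z₂−z₁)
k = ln(0.365/0.11) / (2.7 − 0.4) = ln(3.318) / 2.3 = 1.1994 / 2.3 = 0.5215 km⁻¹

0.521 km⁻¹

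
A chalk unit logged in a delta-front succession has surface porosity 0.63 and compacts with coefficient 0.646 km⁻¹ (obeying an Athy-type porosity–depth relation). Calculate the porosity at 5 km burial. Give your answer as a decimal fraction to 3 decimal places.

φ = φ₀·exp(−β·z) = 0.63 × exp(−0.646 × 5) = 0.63 × exp(−3.23)
  = 0.63 × 0.0396 = 0.0249

0.025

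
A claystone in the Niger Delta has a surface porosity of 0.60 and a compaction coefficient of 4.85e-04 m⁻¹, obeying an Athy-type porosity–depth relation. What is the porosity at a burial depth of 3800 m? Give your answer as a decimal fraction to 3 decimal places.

0.095

Working in km (1 km = 1000 m; c in km⁻¹ = c in m⁻¹ × 1000):
φ = φ₀·exp(−c·d) = 0.6 × exp(−0.485 × 3.8) = 0.6 × exp(−1.843)
  = 0.6 × 0.1583 = 0.0950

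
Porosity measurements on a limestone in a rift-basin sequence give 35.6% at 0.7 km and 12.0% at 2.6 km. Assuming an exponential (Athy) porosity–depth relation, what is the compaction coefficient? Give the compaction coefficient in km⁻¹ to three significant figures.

Athy: φ(z) = φ₀ e^(−cz) ⇒ φ₁/φ₂ = e^{c(z₂−z₁)} ⇒ c = ln(φ₁/φ₂)/(z₂−z₁)
c = ln(0.356/0.12) / (2.6 − 0.7) = ln(2.967) / 1.9 = 1.0874 / 1.9 = 0.5723 km⁻¹

0.572 km⁻¹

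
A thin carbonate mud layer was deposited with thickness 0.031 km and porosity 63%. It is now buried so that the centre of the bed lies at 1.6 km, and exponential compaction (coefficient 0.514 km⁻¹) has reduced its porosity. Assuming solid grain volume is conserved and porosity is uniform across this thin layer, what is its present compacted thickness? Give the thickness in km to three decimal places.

Porosity at 1.6 km: φ = 0.63·exp(−0.514×1.6) = 0.2768
Solid-volume conservation: h(1−φ) = h₀(1−φ₀) ⇒ h = h₀·(1−φ₀)/(1−φ)
h = 0.031 × (1 − 0.63)/(1 − 0.2768) = 0.031 × 0.5116 = 0.0159 km

0.016 km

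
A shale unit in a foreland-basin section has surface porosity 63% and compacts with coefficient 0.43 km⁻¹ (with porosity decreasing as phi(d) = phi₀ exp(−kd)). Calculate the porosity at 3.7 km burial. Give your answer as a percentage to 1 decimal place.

12.8%

phi = phi₀·exp(−k·d) = 0.63 × exp(−0.43 × 3.7) = 0.63 × exp(−1.591)
  = 0.63 × 0.2037 = 0.1283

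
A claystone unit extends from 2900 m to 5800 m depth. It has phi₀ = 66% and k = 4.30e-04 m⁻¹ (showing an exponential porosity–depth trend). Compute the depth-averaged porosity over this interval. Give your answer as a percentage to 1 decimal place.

Working in km (1 km = 1000 m; k in km⁻¹ = k in m⁻¹ × 1000):
⟨phi⟩ = (1/(d₂−d₁)) ∫ phi₀ e^(−kd) dd = phi₀·(e^(−k·d₁) − e^(−k·d₂)) / (k·(d₂−d₁))
e^(−0.43×2.9) = 0.2874; e^(−0.43×5.8) = 0.0826
⟨phi⟩ = 0.66 × (0.2874 − 0.0826) / (0.43 × 2.9) = 0.66 × 0.1642 = 0.1084

10.8%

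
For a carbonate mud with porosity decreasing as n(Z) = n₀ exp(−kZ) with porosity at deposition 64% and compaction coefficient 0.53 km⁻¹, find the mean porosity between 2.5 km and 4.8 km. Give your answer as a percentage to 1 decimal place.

⟨n⟩ = (1/(Z₂−Z₁)) ∫ n₀ e^(−kZ) dZ = n₀·(e^(−k·Z₁) − e^(−k·Z₂)) / (k·(Z₂−Z₁))
e^(−0.53×2.5) = 0.2658; e^(−0.53×4.8) = 0.0786
⟨n⟩ = 0.64 × (0.2658 − 0.0786) / (0.53 × 2.3) = 0.64 × 0.1536 = 0.0983

9.8%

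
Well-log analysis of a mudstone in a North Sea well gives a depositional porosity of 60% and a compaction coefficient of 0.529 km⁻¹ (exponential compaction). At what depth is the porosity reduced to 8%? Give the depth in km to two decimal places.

Invert Athy's law: d = ln(n₀/n) / k
d = ln(0.6/0.08) / 0.529 = ln(7.5) / 0.529 = 2.0149 / 0.529 = 3.809 km

3.81 km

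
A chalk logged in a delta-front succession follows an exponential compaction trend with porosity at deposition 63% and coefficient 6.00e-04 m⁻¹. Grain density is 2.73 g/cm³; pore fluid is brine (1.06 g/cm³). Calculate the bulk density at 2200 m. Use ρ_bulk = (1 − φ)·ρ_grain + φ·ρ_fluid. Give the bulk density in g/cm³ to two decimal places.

Working in km (1 km = 1000 m; c in km⁻¹ = c in m⁻¹ × 1000):
Porosity at depth: φ = 0.63·exp(−0.6×2.2) = 0.63×0.2671 = 0.1683
Bulk density: ρ_b = (1−φ)ρ_g + φ·ρ_f = 0.8317×2.73 + 0.1683×1.06
       = 2.271 + 0.178 = 2.449 g/cm³

2.45 g/cm³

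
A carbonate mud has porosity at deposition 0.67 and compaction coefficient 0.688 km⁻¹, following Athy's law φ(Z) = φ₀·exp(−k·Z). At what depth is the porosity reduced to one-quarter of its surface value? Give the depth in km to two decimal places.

φ/φ₀ = 1/4 ⇒ exp(−k·Z) = 1/4 ⇒ Z = ln(4) / k
Z = 1.3863 / 0.688 = 2.015 km

2.01 km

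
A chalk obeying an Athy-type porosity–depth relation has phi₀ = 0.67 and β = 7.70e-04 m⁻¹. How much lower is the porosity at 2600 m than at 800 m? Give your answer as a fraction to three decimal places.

0.271

Working in km (1 km = 1000 m; β in km⁻¹ = β in m⁻¹ × 1000):
phi(0.8) = 0.67·e^(−0.77×0.8) = 0.3619
phi(2.6) = 0.67·e^(−0.77×2.6) = 0.0905
Δphi = 0.3619 − 0.0905 = 0.2714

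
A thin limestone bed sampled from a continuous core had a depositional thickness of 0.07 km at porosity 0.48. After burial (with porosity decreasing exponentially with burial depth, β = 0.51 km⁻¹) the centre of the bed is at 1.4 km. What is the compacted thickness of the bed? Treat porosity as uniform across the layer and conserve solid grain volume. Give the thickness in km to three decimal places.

0.048 km

Porosity at 1.4 km: φ = 0.48·exp(−0.51×1.4) = 0.2350
Solid-volume conservation: h(1−φ) = h₀(1−φ₀) ⇒ h = h₀·(1−φ₀)/(1−φ)
h = 0.07 × (1 − 0.48)/(1 − 0.2350) = 0.07 × 0.6798 = 0.0476 km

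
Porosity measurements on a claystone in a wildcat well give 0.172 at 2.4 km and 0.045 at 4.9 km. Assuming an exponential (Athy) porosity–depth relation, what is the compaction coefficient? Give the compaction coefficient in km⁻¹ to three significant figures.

0.536 km⁻¹

Athy: φ(d) = φ₀ e^(−βd) ⇒ φ₁/φ₂ = e^{β(d₂−d₁)} ⇒ β = ln(φ₁/φ₂)/(d₂−d₁)
β = ln(0.172/0.045) / (4.9 − 2.4) = ln(3.822) / 2.5 = 1.3408 / 2.5 = 0.5363 km⁻¹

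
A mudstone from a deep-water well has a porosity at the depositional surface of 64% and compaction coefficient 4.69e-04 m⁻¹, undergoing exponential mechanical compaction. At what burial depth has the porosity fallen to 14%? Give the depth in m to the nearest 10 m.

3240 m

Working in km (1 km = 1000 m; β in km⁻¹ = β in m⁻¹ × 1000):
Invert Athy's law: d = ln(phi₀/phi) / β
d = ln(0.64/0.14) / 0.469 = ln(4.571) / 0.469 = 1.5198 / 0.469 = 3.241 km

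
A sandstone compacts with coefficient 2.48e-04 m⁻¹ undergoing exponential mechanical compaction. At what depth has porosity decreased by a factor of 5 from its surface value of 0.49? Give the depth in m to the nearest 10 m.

6490 m

Working in km (1 km = 1000 m; β in km⁻¹ = β in m⁻¹ × 1000):
φ/φ₀ = 1/5 ⇒ exp(−β·z) = 1/5 ⇒ z = ln(5) / β
z = 1.6094 / 0.248 = 6.490 km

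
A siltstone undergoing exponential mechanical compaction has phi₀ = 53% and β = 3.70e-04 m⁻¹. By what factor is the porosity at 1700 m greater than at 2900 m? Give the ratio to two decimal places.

1.56

Working in km (1 km = 1000 m; β in km⁻¹ = β in m⁻¹ × 1000):
phi(z₁)/phi(z₂) = e^(−β·z₁)/e^(−β·z₂) = e^{β(z₂−z₁)}
= exp(0.37 × 1.2) = exp(0.444) = 1.5589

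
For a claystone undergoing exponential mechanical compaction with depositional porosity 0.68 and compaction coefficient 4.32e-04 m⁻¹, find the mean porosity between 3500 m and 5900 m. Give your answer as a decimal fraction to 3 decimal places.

0.093

Working in km (1 km = 1000 m; β in km⁻¹ = β in m⁻¹ × 1000):
⟨φ⟩ = (1/(d₂−d₁)) ∫ φ₀ e^(−βd) dd = φ₀·(e^(−β·d₁) − e^(−β·d₂)) / (β·(d₂−d₁))
e^(−0.432×3.5) = 0.2205; e^(−0.432×5.9) = 0.0782
⟨φ⟩ = 0.68 × (0.2205 − 0.0782) / (0.432 × 2.4) = 0.68 × 0.1372 = 0.0933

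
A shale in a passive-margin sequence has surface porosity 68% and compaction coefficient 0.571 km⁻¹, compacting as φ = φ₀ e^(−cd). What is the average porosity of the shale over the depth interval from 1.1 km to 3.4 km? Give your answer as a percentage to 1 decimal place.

20.2%

⟨φ⟩ = (1/(d₂−d₁)) ∫ φ₀ e^(−cd) dd = φ₀·(e^(−c·d₁) − e^(−c·d₂)) / (c·(d₂−d₁))
e^(−0.571×1.1) = 0.5336; e^(−0.571×3.4) = 0.1435
⟨φ⟩ = 0.68 × (0.5336 − 0.1435) / (0.571 × 2.3) = 0.68 × 0.2970 = 0.2020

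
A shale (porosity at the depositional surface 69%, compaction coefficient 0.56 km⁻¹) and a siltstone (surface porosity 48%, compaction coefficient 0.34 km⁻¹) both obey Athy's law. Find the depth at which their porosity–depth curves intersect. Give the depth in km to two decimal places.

1.65 km

Set φ₀ₐ e^(−kₐZ) = φ₀ᵦ e^(−kᵦZ) ⇒ ln(φ₀ₐ/φ₀ᵦ) = (kₐ − kᵦ)·Z
Z = ln(0.69/0.48) / (0.56 − 0.34) = 0.3629 / 0.22 = 1.650 km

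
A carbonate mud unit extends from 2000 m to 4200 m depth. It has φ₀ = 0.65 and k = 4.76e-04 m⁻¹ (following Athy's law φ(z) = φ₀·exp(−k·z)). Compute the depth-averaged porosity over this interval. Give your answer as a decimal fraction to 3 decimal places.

Working in km (1 km = 1000 m; k in km⁻¹ = k in m⁻¹ × 1000):
⟨φ⟩ = (1/(z₂−z₁)) ∫ φ₀ e^(−kz) dz = φ₀·(e^(−k·z₁) − e^(−k·z₂)) / (k·(z₂−z₁))
e^(−0.476×2) = 0.3860; e^(−0.476×4.2) = 0.1354
⟨φ⟩ = 0.65 × (0.3860 − 0.1354) / (0.476 × 2.2) = 0.65 × 0.2392 = 0.1555

0.156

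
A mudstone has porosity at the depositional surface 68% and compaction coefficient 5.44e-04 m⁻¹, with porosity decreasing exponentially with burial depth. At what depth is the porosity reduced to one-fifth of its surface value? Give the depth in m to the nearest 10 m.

Working in km (1 km = 1000 m; c in km⁻¹ = c in m⁻¹ × 1000):
φ/φ₀ = 1/5 ⇒ exp(−c·Z) = 1/5 ⇒ Z = ln(5) / c
Z = 1.6094 / 0.544 = 2.959 km

2960 m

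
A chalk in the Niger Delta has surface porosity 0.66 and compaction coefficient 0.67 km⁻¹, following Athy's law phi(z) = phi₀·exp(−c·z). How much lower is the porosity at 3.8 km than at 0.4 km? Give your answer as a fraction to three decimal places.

phi(0.4) = 0.66·e^(−0.67×0.4) = 0.5048
phi(3.8) = 0.66·e^(−0.67×3.8) = 0.0517
Δphi = 0.5048 − 0.0517 = 0.4531

0.453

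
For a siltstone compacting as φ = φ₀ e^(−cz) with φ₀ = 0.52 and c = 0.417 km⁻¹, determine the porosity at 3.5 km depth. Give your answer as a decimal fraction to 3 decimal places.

φ = φ₀·exp(−c·z) = 0.52 × exp(−0.417 × 3.5) = 0.52 × exp(−1.46)
  = 0.52 × 0.2324 = 0.1208

0.121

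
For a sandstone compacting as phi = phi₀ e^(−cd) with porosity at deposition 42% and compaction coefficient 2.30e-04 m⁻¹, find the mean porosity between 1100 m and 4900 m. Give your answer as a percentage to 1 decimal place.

Working in km (1 km = 1000 m; c in km⁻¹ = c in m⁻¹ × 1000):
⟨phi⟩ = (1/(d₂−d₁)) ∫ phi₀ e^(−cd) dd = phi₀·(e^(−c·d₁) − e^(−c·d₂)) / (c·(d₂−d₁))
e^(−0.23×1.1) = 0.7765; e^(−0.23×4.9) = 0.3240
⟨phi⟩ = 0.42 × (0.7765 − 0.3240) / (0.23 × 3.8) = 0.42 × 0.5177 = 0.2174

21.7%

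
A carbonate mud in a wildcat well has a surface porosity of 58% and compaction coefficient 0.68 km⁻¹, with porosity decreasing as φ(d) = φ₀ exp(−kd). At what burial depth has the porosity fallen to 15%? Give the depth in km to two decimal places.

Invert Athy's law: d = ln(φ₀/φ) / k
d = ln(0.58/0.15) / 0.68 = ln(3.867) / 0.68 = 1.3524 / 0.68 = 1.989 km

1.99 km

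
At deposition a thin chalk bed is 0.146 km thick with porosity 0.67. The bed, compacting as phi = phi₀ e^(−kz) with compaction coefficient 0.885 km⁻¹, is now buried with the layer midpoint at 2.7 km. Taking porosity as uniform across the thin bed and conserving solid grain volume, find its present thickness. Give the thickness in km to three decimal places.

Porosity at 2.7 km: phi = 0.67·exp(−0.885×2.7) = 0.0614
Solid-volume conservation: h(1−phi) = h₀(1−phi₀) ⇒ h = h₀·(1−phi₀)/(1−phi)
h = 0.146 × (1 − 0.67)/(1 − 0.0614) = 0.146 × 0.3516 = 0.0513 km

0.051 km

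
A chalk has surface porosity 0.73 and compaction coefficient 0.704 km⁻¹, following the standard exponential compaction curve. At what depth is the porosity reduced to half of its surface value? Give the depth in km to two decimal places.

n/n₀ = 1/2 ⇒ exp(−c·z) = 1/2 ⇒ z = ln(2) / c
z = 0.6931 / 0.704 = 0.985 km

0.98 km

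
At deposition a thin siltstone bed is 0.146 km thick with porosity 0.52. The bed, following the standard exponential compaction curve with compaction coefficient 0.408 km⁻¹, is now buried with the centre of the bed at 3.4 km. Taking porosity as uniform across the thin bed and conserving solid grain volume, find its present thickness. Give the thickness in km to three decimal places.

Porosity at 3.4 km: φ = 0.52·exp(−0.408×3.4) = 0.1299
Solid-volume conservation: h(1−φ) = h₀(1−φ₀) ⇒ h = h₀·(1−φ₀)/(1−φ)
h = 0.146 × (1 − 0.52)/(1 − 0.1299) = 0.146 × 0.5516 = 0.0805 km

0.081 km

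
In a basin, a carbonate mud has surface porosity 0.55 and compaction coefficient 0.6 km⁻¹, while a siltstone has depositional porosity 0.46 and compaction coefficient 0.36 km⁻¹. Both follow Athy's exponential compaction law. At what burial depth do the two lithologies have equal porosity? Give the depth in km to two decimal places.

Set phi₀ₐ e^(−kₐz) = phi₀ᵦ e^(−kᵦz) ⇒ ln(phi₀ₐ/phi₀ᵦ) = (kₐ − kᵦ)·z
z = ln(0.55/0.46) / (0.6 − 0.36) = 0.1787 / 0.24 = 0.745 km

0.74 km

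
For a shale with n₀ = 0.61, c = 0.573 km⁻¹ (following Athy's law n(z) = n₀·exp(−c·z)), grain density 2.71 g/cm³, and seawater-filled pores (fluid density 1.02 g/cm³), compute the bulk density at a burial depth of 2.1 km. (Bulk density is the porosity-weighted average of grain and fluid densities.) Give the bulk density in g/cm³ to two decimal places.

Porosity at depth: n = 0.61·exp(−0.573×2.1) = 0.61×0.3002 = 0.1831
Bulk density: ρ_b = (1−n)ρ_g + n·ρ_f = 0.8169×2.71 + 0.1831×1.02
       = 2.214 + 0.187 = 2.401 g/cm³

2.40 g/cm³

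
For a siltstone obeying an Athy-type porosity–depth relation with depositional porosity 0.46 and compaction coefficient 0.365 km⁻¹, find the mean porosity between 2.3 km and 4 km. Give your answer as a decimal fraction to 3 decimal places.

⟨phi⟩ = (1/(z₂−z₁)) ∫ phi₀ e^(−kz) dz = phi₀·(e^(−k·z₁) − e^(−k·z₂)) / (k·(z₂−z₁))
e^(−0.365×2.3) = 0.4319; e^(−0.365×4) = 0.2322
⟨phi⟩ = 0.46 × (0.4319 − 0.2322) / (0.365 × 1.7) = 0.46 × 0.3218 = 0.1480

0.148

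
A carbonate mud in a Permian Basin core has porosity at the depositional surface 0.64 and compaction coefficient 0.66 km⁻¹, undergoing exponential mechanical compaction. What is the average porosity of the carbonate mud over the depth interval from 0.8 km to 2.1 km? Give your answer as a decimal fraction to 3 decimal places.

⟨n⟩ = (1/(z₂−z₁)) ∫ n₀ e^(−kz) dz = n₀·(e^(−k·z₁) − e^(−k·z₂)) / (k·(z₂−z₁))
e^(−0.66×0.8) = 0.5898; e^(−0.66×2.1) = 0.2501
⟨n⟩ = 0.64 × (0.5898 − 0.2501) / (0.66 × 1.3) = 0.64 × 0.3959 = 0.2534

0.253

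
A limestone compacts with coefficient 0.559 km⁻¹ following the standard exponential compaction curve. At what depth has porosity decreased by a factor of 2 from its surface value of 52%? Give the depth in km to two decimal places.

n/n₀ = 1/2 ⇒ exp(−k·Z) = 1/2 ⇒ Z = ln(2) / k
Z = 0.6931 / 0.559 = 1.240 km

1.24 km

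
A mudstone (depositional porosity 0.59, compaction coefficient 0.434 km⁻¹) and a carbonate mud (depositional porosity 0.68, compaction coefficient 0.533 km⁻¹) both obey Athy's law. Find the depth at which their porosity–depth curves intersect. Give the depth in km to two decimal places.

Set phi₀ₐ e^(−kₐd) = phi₀ᵦ e^(−kᵦd) ⇒ ln(phi₀ₐ/phi₀ᵦ) = (kₐ − kᵦ)·d
d = ln(0.59/0.68) / (0.434 − 0.533) = -0.1420 / -0.099 = 1.434 km

1.43 km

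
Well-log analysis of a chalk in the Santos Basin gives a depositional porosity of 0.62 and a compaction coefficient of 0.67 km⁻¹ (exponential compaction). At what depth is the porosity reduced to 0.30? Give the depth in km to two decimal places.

Invert Athy's law: z = ln(phi₀/phi) / β
z = ln(0.62/0.3) / 0.67 = ln(2.067) / 0.67 = 0.7259 / 0.67 = 1.083 km

1.08 km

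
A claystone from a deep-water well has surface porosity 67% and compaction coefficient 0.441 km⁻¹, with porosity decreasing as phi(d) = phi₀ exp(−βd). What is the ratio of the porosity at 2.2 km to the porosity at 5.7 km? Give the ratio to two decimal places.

4.68

phi(d₁)/phi(d₂) = e^(−β·d₁)/e^(−β·d₂) = e^{β(d₂−d₁)}
= exp(0.441 × 3.5) = exp(1.544) = 4.6809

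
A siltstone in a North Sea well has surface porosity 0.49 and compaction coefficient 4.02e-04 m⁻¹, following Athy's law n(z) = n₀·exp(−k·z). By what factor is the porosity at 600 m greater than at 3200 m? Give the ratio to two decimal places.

2.84

Working in km (1 km = 1000 m; k in km⁻¹ = k in m⁻¹ × 1000):
n(z₁)/n(z₂) = e^(−k·z₁)/e^(−k·z₂) = e^{k(z₂−z₁)}
= exp(0.402 × 2.6) = exp(1.045) = 2.8440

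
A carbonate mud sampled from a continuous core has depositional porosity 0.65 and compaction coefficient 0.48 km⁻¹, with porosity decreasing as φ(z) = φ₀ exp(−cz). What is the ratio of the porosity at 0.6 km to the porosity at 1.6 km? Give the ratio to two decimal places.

φ(z₁)/φ(z₂) = e^(−c·z₁)/e^(−c·z₂) = e^{c(z₂−z₁)}
= exp(0.48 × 1) = exp(0.48) = 1.6161

1.62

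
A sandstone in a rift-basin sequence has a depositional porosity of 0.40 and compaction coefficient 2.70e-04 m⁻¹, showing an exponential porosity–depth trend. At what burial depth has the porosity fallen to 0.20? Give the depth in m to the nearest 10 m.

Working in km (1 km = 1000 m; c in km⁻¹ = c in m⁻¹ × 1000):
Invert Athy's law: Z = ln(phi₀/phi) / c
Z = ln(0.4/0.2) / 0.27 = ln(2) / 0.27 = 0.6931 / 0.27 = 2.567 km

2570 m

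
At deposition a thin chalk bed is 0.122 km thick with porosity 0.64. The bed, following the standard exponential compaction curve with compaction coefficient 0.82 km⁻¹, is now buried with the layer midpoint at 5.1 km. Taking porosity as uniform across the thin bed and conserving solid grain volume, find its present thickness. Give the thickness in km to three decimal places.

0.044 km

Porosity at 5.1 km: φ = 0.64·exp(−0.82×5.1) = 0.0098
Solid-volume conservation: h(1−φ) = h₀(1−φ₀) ⇒ h = h₀·(1−φ₀)/(1−φ)
h = 0.122 × (1 − 0.64)/(1 − 0.0098) = 0.122 × 0.3636 = 0.0444 km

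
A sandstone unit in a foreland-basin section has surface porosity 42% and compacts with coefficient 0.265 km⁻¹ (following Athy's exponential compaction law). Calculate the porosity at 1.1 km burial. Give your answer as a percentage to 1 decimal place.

31.4%

phi = phi₀·exp(−c·d) = 0.42 × exp(−0.265 × 1.1) = 0.42 × exp(−0.2915)
  = 0.42 × 0.7471 = 0.3138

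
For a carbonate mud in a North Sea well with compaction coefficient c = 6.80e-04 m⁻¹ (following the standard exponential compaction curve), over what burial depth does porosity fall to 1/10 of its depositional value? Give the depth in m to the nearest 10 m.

3390 m

Working in km (1 km = 1000 m; c in km⁻¹ = c in m⁻¹ × 1000):
phi/phi₀ = 1/10 ⇒ exp(−c·Z) = 1/10 ⇒ Z = ln(10) / c
Z = 2.3026 / 0.68 = 3.386 km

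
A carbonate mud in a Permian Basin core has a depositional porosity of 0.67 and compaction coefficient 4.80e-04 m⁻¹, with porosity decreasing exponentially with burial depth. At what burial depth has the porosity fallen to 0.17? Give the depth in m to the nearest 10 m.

2860 m

Working in km (1 km = 1000 m; c in km⁻¹ = c in m⁻¹ × 1000):
Invert Athy's law: Z = ln(φ₀/φ) / c
Z = ln(0.67/0.17) / 0.48 = ln(3.941) / 0.48 = 1.3715 / 0.48 = 2.857 km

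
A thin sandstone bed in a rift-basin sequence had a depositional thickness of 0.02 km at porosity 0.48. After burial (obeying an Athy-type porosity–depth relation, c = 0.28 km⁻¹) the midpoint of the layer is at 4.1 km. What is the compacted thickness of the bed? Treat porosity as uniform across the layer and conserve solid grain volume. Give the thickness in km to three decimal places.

Porosity at 4.1 km: phi = 0.48·exp(−0.28×4.1) = 0.1523
Solid-volume conservation: h(1−phi) = h₀(1−phi₀) ⇒ h = h₀·(1−phi₀)/(1−phi)
h = 0.02 × (1 − 0.48)/(1 − 0.1523) = 0.02 × 0.6134 = 0.0123 km

0.012 km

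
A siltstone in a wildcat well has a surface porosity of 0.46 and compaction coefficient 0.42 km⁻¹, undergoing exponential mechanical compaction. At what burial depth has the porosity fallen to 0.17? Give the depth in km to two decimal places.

Invert Athy's law: d = ln(n₀/n) / β
d = ln(0.46/0.17) / 0.42 = ln(2.706) / 0.42 = 0.9954 / 0.42 = 2.370 km

2.37 km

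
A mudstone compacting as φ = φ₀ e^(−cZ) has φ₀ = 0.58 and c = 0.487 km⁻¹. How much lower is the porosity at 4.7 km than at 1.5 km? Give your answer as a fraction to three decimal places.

φ(1.5) = 0.58·e^(−0.487×1.5) = 0.2794
φ(4.7) = 0.58·e^(−0.487×4.7) = 0.0588
Δφ = 0.2794 − 0.0588 = 0.2206

0.221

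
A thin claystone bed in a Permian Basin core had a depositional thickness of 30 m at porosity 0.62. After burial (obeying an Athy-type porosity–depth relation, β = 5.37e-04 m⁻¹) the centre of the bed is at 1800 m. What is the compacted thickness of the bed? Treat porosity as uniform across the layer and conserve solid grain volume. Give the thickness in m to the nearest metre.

15 m

Working in km (1 km = 1000 m; β in km⁻¹ = β in m⁻¹ × 1000):
Porosity at 1.8 km: phi = 0.62·exp(−0.537×1.8) = 0.2358
Solid-volume conservation: h(1−phi) = h₀(1−phi₀) ⇒ h = h₀·(1−phi₀)/(1−phi)
h = 0.03 × (1 − 0.62)/(1 − 0.2358) = 0.03 × 0.4973 = 0.0149 km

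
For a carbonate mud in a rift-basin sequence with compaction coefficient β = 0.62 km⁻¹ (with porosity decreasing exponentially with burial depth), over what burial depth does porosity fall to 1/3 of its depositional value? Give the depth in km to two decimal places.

n/n₀ = 1/3 ⇒ exp(−β·z) = 1/3 ⇒ z = ln(3) / β
z = 1.0986 / 0.62 = 1.772 km

1.77 km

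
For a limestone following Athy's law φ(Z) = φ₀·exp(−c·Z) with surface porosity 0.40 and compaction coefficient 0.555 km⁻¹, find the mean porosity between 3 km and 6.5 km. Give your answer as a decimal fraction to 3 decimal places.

0.033

⟨φ⟩ = (1/(Z₂−Z₁)) ∫ φ₀ e^(−cZ) dZ = φ₀·(e^(−c·Z₁) − e^(−c·Z₂)) / (c·(Z₂−Z₁))
e^(−0.555×3) = 0.1892; e^(−0.555×6.5) = 0.0271
⟨φ⟩ = 0.4 × (0.1892 − 0.0271) / (0.555 × 3.5) = 0.4 × 0.0834 = 0.0334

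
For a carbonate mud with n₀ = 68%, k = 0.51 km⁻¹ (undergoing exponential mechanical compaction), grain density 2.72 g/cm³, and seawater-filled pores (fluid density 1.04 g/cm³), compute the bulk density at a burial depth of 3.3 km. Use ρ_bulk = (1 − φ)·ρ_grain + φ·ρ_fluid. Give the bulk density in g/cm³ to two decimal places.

2.51 g/cm³

Porosity at depth: n = 0.68·exp(−0.51×3.3) = 0.68×0.1858 = 0.1264
Bulk density: ρ_b = (1−n)ρ_g + n·ρ_f = 0.8736×2.72 + 0.1264×1.04
       = 2.376 + 0.131 = 2.508 g/cm³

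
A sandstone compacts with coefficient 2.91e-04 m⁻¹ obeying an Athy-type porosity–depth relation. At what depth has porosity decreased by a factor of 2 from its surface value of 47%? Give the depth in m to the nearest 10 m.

Working in km (1 km = 1000 m; c in km⁻¹ = c in m⁻¹ × 1000):
phi/phi₀ = 1/2 ⇒ exp(−c·z) = 1/2 ⇒ z = ln(2) / c
z = 0.6931 / 0.291 = 2.382 km

2380 m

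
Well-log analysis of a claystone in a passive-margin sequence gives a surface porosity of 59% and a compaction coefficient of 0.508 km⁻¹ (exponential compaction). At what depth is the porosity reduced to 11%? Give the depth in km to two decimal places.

3.31 km

Invert Athy's law: d = ln(phi₀/phi) / k
d = ln(0.59/0.11) / 0.508 = ln(5.364) / 0.508 = 1.6796 / 0.508 = 3.306 km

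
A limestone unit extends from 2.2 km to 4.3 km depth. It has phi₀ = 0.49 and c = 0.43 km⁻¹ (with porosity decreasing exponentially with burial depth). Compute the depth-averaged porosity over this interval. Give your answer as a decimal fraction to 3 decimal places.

⟨phi⟩ = (1/(z₂−z₁)) ∫ phi₀ e^(−cz) dz = phi₀·(e^(−c·z₁) − e^(−c·z₂)) / (c·(z₂−z₁))
e^(−0.43×2.2) = 0.3883; e^(−0.43×4.3) = 0.1574
⟨phi⟩ = 0.49 × (0.3883 − 0.1574) / (0.43 × 2.1) = 0.49 × 0.2557 = 0.1253

0.125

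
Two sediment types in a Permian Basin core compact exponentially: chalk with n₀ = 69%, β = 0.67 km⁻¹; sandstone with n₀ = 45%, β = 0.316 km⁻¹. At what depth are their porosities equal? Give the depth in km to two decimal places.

Set n₀ₐ e^(−βₐZ) = n₀ᵦ e^(−βᵦZ) ⇒ ln(n₀ₐ/n₀ᵦ) = (βₐ − βᵦ)·Z
Z = ln(0.69/0.45) / (0.67 − 0.316) = 0.4274 / 0.354 = 1.207 km

1.21 km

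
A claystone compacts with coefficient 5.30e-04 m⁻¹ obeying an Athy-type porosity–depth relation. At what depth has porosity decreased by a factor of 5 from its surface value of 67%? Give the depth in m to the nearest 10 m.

Working in km (1 km = 1000 m; k in km⁻¹ = k in m⁻¹ × 1000):
phi/phi₀ = 1/5 ⇒ exp(−k·d) = 1/5 ⇒ d = ln(5) / k
d = 1.6094 / 0.53 = 3.037 km

3040 m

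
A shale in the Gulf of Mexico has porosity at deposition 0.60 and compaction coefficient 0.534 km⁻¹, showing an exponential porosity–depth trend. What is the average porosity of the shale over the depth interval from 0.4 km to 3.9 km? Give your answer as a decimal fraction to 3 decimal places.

0.219

⟨φ⟩ = (1/(Z₂−Z₁)) ∫ φ₀ e^(−βZ) dZ = φ₀·(e^(−β·Z₁) − e^(−β·Z₂)) / (β·(Z₂−Z₁))
e^(−0.534×0.4) = 0.8077; e^(−0.534×3.9) = 0.1246
⟨φ⟩ = 0.6 × (0.8077 − 0.1246) / (0.534 × 3.5) = 0.6 × 0.3655 = 0.2193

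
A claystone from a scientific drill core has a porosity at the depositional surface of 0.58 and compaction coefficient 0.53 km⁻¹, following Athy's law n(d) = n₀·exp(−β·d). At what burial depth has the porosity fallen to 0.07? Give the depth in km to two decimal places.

Invert Athy's law: d = ln(n₀/n) / β
d = ln(0.58/0.07) / 0.53 = ln(8.286) / 0.53 = 2.1145 / 0.53 = 3.990 km

3.99 km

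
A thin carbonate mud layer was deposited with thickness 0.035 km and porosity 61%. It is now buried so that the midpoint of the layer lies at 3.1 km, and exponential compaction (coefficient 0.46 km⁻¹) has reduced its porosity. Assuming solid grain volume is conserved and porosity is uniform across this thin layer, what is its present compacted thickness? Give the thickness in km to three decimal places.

Porosity at 3.1 km: n = 0.61·exp(−0.46×3.1) = 0.1466
Solid-volume conservation: h(1−n) = h₀(1−n₀) ⇒ h = h₀·(1−n₀)/(1−n)
h = 0.035 × (1 − 0.61)/(1 − 0.1466) = 0.035 × 0.4570 = 0.0160 km

0.016 km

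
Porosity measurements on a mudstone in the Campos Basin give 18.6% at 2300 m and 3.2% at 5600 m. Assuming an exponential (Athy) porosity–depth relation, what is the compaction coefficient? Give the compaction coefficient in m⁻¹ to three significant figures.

Working in km (1 km = 1000 m; c in km⁻¹ = c in m⁻¹ × 1000):
Athy: n(z) = n₀ e^(−cz) ⇒ n₁/n₂ = e^{c(z₂−z₁)} ⇒ c = ln(n₁/n₂)/(z₂−z₁)
c = ln(0.186/0.032) / (5.6 − 2.3) = ln(5.812) / 3.3 = 1.7600 / 3.3 = 0.5333 km⁻¹

0.000533 m⁻¹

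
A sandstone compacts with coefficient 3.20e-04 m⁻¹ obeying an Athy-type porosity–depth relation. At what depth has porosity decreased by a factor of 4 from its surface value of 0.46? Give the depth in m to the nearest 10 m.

Working in km (1 km = 1000 m; k in km⁻¹ = k in m⁻¹ × 1000):
n/n₀ = 1/4 ⇒ exp(−k·Z) = 1/4 ⇒ Z = ln(4) / k
Z = 1.3863 / 0.32 = 4.332 km

4330 m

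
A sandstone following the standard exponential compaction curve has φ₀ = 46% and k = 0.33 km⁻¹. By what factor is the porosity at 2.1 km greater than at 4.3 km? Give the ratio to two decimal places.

2.07

φ(Z₁)/φ(Z₂) = e^(−k·Z₁)/e^(−k·Z₂) = e^{k(Z₂−Z₁)}
= exp(0.33 × 2.2) = exp(0.726) = 2.0668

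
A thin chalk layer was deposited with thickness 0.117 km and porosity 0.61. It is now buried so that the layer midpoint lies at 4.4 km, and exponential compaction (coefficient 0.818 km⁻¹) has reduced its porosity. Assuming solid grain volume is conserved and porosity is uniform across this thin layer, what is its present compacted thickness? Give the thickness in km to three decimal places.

Porosity at 4.4 km: phi = 0.61·exp(−0.818×4.4) = 0.0167
Solid-volume conservation: h(1−phi) = h₀(1−phi₀) ⇒ h = h₀·(1−phi₀)/(1−phi)
h = 0.117 × (1 − 0.61)/(1 − 0.0167) = 0.117 × 0.3966 = 0.0464 km

0.046 km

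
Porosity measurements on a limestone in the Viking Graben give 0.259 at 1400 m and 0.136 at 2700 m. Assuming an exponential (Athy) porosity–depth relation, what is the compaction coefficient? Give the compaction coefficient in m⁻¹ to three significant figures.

0.000496 m⁻¹

Working in km (1 km = 1000 m; k in km⁻¹ = k in m⁻¹ × 1000):
Athy: n(Z) = n₀ e^(−kZ) ⇒ n₁/n₂ = e^{k(Z₂−Z₁)} ⇒ k = ln(n₁/n₂)/(Z₂−Z₁)
k = ln(0.259/0.136) / (2.7 − 1.4) = ln(1.904) / 1.3 = 0.6442 / 1.3 = 0.4955 km⁻¹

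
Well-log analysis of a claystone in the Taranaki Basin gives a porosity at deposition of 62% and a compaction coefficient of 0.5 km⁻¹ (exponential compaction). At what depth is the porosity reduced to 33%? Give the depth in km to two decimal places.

Invert Athy's law: d = ln(phi₀/phi) / β
d = ln(0.62/0.33) / 0.5 = ln(1.879) / 0.5 = 0.6306 / 0.5 = 1.261 km

1.26 km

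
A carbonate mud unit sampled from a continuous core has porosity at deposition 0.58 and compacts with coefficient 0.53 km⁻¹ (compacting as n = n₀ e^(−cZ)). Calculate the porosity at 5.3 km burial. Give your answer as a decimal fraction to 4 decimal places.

0.0350

n = n₀·exp(−c·Z) = 0.58 × exp(−0.53 × 5.3) = 0.58 × exp(−2.809)
  = 0.58 × 0.0603 = 0.0350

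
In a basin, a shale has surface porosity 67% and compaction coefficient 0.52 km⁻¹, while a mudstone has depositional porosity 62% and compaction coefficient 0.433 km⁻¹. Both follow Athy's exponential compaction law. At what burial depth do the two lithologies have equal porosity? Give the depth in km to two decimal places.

Set φ₀ₐ e^(−kₐz) = φ₀ᵦ e^(−kᵦz) ⇒ ln(φ₀ₐ/φ₀ᵦ) = (kₐ − kᵦ)·z
z = ln(0.67/0.62) / (0.52 − 0.433) = 0.0776 / 0.087 = 0.891 km

0.89 km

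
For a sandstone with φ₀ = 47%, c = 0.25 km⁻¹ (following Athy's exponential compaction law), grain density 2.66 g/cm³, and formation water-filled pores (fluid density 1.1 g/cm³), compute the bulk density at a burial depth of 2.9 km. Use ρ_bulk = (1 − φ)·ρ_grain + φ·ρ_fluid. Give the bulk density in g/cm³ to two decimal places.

2.30 g/cm³

Porosity at depth: φ = 0.47·exp(−0.25×2.9) = 0.47×0.4843 = 0.2276
Bulk density: ρ_b = (1−φ)ρ_g + φ·ρ_f = 0.7724×2.66 + 0.2276×1.1
       = 2.054 + 0.250 = 2.305 g/cm³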